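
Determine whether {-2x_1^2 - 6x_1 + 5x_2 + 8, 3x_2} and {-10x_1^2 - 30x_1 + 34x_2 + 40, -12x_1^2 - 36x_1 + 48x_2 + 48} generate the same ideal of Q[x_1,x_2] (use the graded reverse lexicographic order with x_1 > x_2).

Yes, the ideals are equal.

Since reduced Gröbner bases are canonical representatives of ideals under a given ordering, it suffices to compute and compare them.
Buchberger on the first generating set:
f_1 = -2x_1^2 - 6x_1 + 5x_2 + 8, LT = x_1^2.
f_2 = 3x_2, LT = x_2.

S(f_1,f_2): leading monomials are coprime, so the S-polynomial reduces to 0 (Buchberger's first criterion).
Every S-polynomial of the final basis reduces to 0, so we have a Gröbner basis.
Inter-reduce: drop elements whose leading term is divisible by another's, tail-reduce, and make monic.
Reduced Gröbner basis: {x_1^2 + 3x_1 - 4, x_2}.

Buchberger on the second generating set:
h_1 = -10x_1^2 - 30x_1 + 34x_2 + 40, LT = x_1^2.
h_2 = -12x_1^2 - 36x_1 + 48x_2 + 48, LT = x_1^2.

S(h_1,h_2): lcm = x_1^2. S = 3/5x_2.
  leading term x_2: no divisor's leading term divides it; move 3/5x_2 to the remainder.
  remainder 3/5x_2 ≠ 0; add k_3 = 3/5x_2 to the basis.

S(h_1,k_3): leading monomials are coprime, so the S-polynomial reduces to 0 (Buchberger's first criterion).
S(h_2,k_3): leading monomials are coprime, so the S-polynomial reduces to 0 (Buchberger's first criterion).
Every S-polynomial of the final basis reduces to 0, so we have a Gröbner basis.
Inter-reduce: drop elements whose leading term is divisible by another's, tail-reduce, and make monic.
Reduced Gröbner basis: {x_1^2 + 3x_1 - 4, x_2}.

These coincide, so the ideals are equal.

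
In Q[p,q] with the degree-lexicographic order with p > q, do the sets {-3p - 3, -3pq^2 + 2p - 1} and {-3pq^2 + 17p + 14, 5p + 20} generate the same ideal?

Since reduced Gröbner bases are canonical representatives of ideals under a given ordering, it suffices to compute and compare them.
Buchberger on the first generating set:
f_1 = -3p - 3, LT = p.
f_2 = -3pq^2 + 2p - 1, LT = pq^2.

S(f_1,f_2): lcm = pq^2. S = q^2 + 2/3p - 1/3.
  leading term q^2: no divisor's leading term divides it; move q^2 to the remainder.
  leading term p: subtract (-2/9)·f_1 from 2/3p - 1/3 → -1
  leading term 1: no divisor's leading term divides it; move -1 to the remainder.
  remainder q^2 - 1 ≠ 0; add g_3 = q^2 - 1 to the basis.

The other S-polynomials (S(f_1,g_3), S(f_2,g_3)) all reduce to 0 modulo the current basis, so we have a Gröbner basis.
Inter-reduce: drop elements whose leading term is divisible by another's, tail-reduce, and make monic.
Reduced Gröbner basis: {q^2 - 1, p + 1}.

Buchberger on the second generating set:
h_1 = -3pq^2 + 17p + 14, LT = pq^2.
h_2 = 5p + 20, LT = p.

S(h_1,h_2): lcm = pq^2. S = -4q^2 - 17/3p - 14/3.
  leading term q^2: no divisor's leading term divides it; move -4q^2 to the remainder.
  leading term p: subtract (-17/15)·h_2 from -17/3p - 14/3 → 18
  leading term 1: no divisor's leading term divides it; move 18 to the remainder.
  remainder -4q^2 + 18 ≠ 0; add k_3 = -4q^2 + 18 to the basis.

The other S-polynomials (S(h_1,k_3), S(h_2,k_3)) all reduce to 0 modulo the current basis, so we have a Gröbner basis.
Inter-reduce: drop elements whose leading term is divisible by another's, tail-reduce, and make monic.
Reduced Gröbner basis: {q^2 - 9/2, p + 4}.

These differ, so the ideals are not equal.
The choice of monomial ordering does not affect the verdict — as long as both bases are computed under the same ordering, their equality decides ideal equality.

No, the ideals differ.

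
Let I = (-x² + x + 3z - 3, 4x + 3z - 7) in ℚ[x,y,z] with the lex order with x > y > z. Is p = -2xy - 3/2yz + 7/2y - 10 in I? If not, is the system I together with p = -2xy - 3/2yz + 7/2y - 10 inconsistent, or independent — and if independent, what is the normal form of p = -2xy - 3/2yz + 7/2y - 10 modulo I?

First compute the reduced Gröbner basis of I by Buchberger's algorithm.
f_1 = -x² + x + 3z - 3, LT = x².
f_2 = 4x + 3z - 7, LT = x.

S(f_1,f_2): lcm = x². S = -¾xz + ¾x - 3z + 3.
  leading term xz: subtract (-3/16z)·f_2 from -¾xz + ¾x - 3z + 3 → ¾x + 9/16z² - 69/16z + 3
  leading term x: subtract (3/16)·f_2 from ¾x + 9/16z² - 69/16z + 3 → 9/16z² - 39/8z + 69/16
  leading term z²: no divisor's leading term divides it; move 9/16z² to the remainder.
  leading term z: no divisor's leading term divides it; move -39/8z to the remainder.
  leading term 1: no divisor's leading term divides it; move 69/16 to the remainder.
  remainder 9/16z² - 39/8z + 69/16 ≠ 0; add h_3 = 9/16z² - 39/8z + 69/16 to the basis.

The other S-polynomials (S(f_1,h_3), S(f_2,h_3)) all reduce to 0 modulo the current basis, so we have a Gröbner basis.
Inter-reduce: drop elements whose leading term is divisible by another's, tail-reduce, and make monic.
Reduced Gröbner basis: {x + ¾z - 7/4, z² - 26/3z + 23/3}.
Label its elements g_1 = x + ¾z - 7/4, g_2 = z² - 26/3z + 23/3.

Reduce p = -2xy - 3/2yz + 7/2y - 10 modulo G:
  leading term xy: subtract (-2y)·g_1 from -2xy - 3/2yz + 7/2y - 10 → -10
  leading term 1: no divisor's leading term divides it; move -10 to the remainder.
  normal form = -10.
The normal form is nonzero, so p ∉ I. Since p minus its normal form lies in I, I + (p) = I + (r) where r = -10; decide whether this ideal is the whole ring.
Here r = -10 is a nonzero constant, hence a unit: 1 ∈ I + (p), the Gröbner basis of I + (p) is {1}, and the enlarged system has no common solution — adjoining p is inconsistent.

The remainder on division by a Gröbner basis is unique — it is the normal form.

Adjoining -2xy - 3/2yz + 7/2y - 10 makes the ideal the whole ring: the system is inconsistent.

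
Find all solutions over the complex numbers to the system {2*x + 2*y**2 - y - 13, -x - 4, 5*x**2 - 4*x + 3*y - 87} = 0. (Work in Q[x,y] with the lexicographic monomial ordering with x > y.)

Compute a lex Gröbner basis by Buchberger's algorithm.
f_1 = 2*x + 2*y**2 - y - 13, LT = x.
f_2 = -x - 4, LT = x.
f_3 = 5*x**2 - 4*x + 3*y - 87, LT = x**2.

S(f_1,f_2): lcm = x. S = y**2 - 1/2*y - 21/2.
  leading term y**2: no divisor's leading term divides it; move y**2 to the remainder.
  leading term y: no divisor's leading term divides it; move -1/2*y to the remainder.
  leading term 1: no divisor's leading term divides it; move -21/2 to the remainder.
  remainder y**2 - 1/2*y - 21/2 ≠ 0; add h_4 = y**2 - 1/2*y - 21/2 to the basis.

S(f_1,f_3): lcm = x**2. S = x*y**2 - 1/2*x*y - 57/10*x - 3/5*y + 87/5.
  leading term x*y**2: subtract (1/2*y**2)·f_1 from x*y**2 - 1/2*x*y - 57/10*x - 3/5*y + 87/5 → -1/2*x*y - 57/10*x - y**4 + 1/2*y**3 + 13/2*y**2 - 3/5*y + 87/5
  leading term x*y: subtract (-1/4*y)·f_1 from -1/2*x*y - 57/10*x - y**4 + 1/2*y**3 + 13/2*y**2 - 3/5*y + 87/5 → -57/10*x - y**4 + y**3 + 25/4*y**2 - 77/20*y + 87/5
  leading term x: subtract (-57/20)·f_1 from -57/10*x - y**4 + y**3 + 25/4*y**2 - 77/20*y + 87/5 → -y**4 + y**3 + 239/20*y**2 - 67/10*y - 393/20
  leading term y**4: subtract (-y**2)·h_4 from -y**4 + y**3 + 239/20*y**2 - 67/10*y - 393/20 → 1/2*y**3 + 29/20*y**2 - 67/10*y - 393/20
  leading term y**3: subtract (1/2*y)·h_4 from 1/2*y**3 + 29/20*y**2 - 67/10*y - 393/20 → 17/10*y**2 - 29/20*y - 393/20
  leading term y**2: subtract (17/10)·h_4 from 17/10*y**2 - 29/20*y - 393/20 → -3/5*y - 9/5
  leading term y: no divisor's leading term divides it; move -3/5*y to the remainder.
  leading term 1: no divisor's leading term divides it; move -9/5 to the remainder.
  remainder -3/5*y - 9/5 ≠ 0; add h_5 = -3/5*y - 9/5 to the basis.

The other S-polynomials (S(f_2,f_3), S(f_1,h_4), S(f_2,h_4), S(f_3,h_4), S(f_1,h_5), S(f_2,h_5), S(f_3,h_5), S(h_4,h_5)) all reduce to 0 modulo the current basis, so we have a Gröbner basis.
Inter-reduce: drop elements whose leading term is divisible by another's, tail-reduce, and make monic.
Reduced Gröbner basis: {x + 4, y + 3}.

The lex basis is triangular: the last element involves only y. Solving y + 3 = 0 gives y ∈ {-3}; substituting each value into the earlier elements determines the remaining variables.
  y = -3: the earlier basis element becomes x + 4 = 0, giving x = -4 — point (-4, -3).
Substituting each solution back into the original system confirms all equations vanish.

{(-4, -3)}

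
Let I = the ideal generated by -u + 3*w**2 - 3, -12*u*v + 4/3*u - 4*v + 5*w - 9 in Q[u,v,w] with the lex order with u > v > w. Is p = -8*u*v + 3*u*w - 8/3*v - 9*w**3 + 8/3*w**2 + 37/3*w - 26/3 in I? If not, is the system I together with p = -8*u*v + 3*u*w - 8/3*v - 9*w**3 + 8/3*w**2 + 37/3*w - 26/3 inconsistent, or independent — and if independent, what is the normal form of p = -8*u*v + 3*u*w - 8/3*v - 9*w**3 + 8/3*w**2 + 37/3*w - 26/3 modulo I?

First compute the reduced Gröbner basis of I by Buchberger's algorithm.
f_1 = -u + 3*w**2 - 3, LT = u.
f_2 = -12*u*v + 4/3*u - 4*v + 5*w - 9, LT = u*v.

S(f_1,f_2): lcm = u*v. S = 1/9*u - 3*v*w**2 + 8/3*v + 5/12*w - 3/4.
  leading term u: subtract (-1/9)·f_1 from 1/9*u - 3*v*w**2 + 8/3*v + 5/12*w - 3/4 → -3*v*w**2 + 8/3*v + 1/3*w**2 + 5/12*w - 13/12
  leading term v*w**2: no divisor's leading term divides it; move -3*v*w**2 to the remainder.
  leading term v: no divisor's leading term divides it; move 8/3*v to the remainder.
  leading term w**2: no divisor's leading term divides it; move 1/3*w**2 to the remainder.
  leading term w: no divisor's leading term divides it; move 5/12*w to the remainder.
  leading term 1: no divisor's leading term divides it; move -13/12 to the remainder.
  remainder -3*v*w**2 + 8/3*v + 1/3*w**2 + 5/12*w - 13/12 ≠ 0; add h_3 = -3*v*w**2 + 8/3*v + 1/3*w**2 + 5/12*w - 13/12 to the basis.

The other S-polynomials (S(f_1,h_3), S(f_2,h_3)) all reduce to 0 modulo the current basis, so we have a Gröbner basis.
Inter-reduce: drop elements whose leading term is divisible by another's, tail-reduce, and make monic.
Reduced Gröbner basis: {u - 3*w**2 + 3, v*w**2 - 8/9*v - 1/9*w**2 - 5/36*w + 13/36}.
Label its elements g_1 = u - 3*w**2 + 3, g_2 = v*w**2 - 8/9*v - 1/9*w**2 - 5/36*w + 13/36.

Reduce p = -8*u*v + 3*u*w - 8/3*v - 9*w**3 + 8/3*w**2 + 37/3*w - 26/3 modulo G:
  leading term u*v: subtract (-8*v)·g_1 from -8*u*v + 3*u*w - 8/3*v - 9*w**3 + 8/3*w**2 + 37/3*w - 26/3 → 3*u*w - 24*v*w**2 + 64/3*v - 9*w**3 + 8/3*w**2 + 37/3*w - 26/3
  leading term u*w: subtract (3*w)·g_1 from 3*u*w - 24*v*w**2 + 64/3*v - 9*w**3 + 8/3*w**2 + 37/3*w - 26/3 → -24*v*w**2 + 64/3*v + 8/3*w**2 + 10/3*w - 26/3
  leading term v*w**2: subtract (-24)·g_2 from -24*v*w**2 + 64/3*v + 8/3*w**2 + 10/3*w - 26/3 → 0
  normal form = 0.
Since the normal form is 0, p ∈ I.

-8*u*v + 3*u*w - 8/3*v - 9*w**3 + 8/3*w**2 + 37/3*w - 26/3 lies in I (it reduces to 0).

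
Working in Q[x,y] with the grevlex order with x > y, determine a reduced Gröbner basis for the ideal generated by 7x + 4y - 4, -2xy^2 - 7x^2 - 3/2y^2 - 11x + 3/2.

G = {y^3 - 69/16y^2 + 19/2y - 99/16, x + 4/7y - 4/7}

Buchberger's algorithm terminates because the ascending chain of leading-term ideals stabilizes.

f_1 = 7x + 4y - 4, LT = x.
f_2 = -2xy^2 - 7x^2 - 3/2y^2 - 11x + 3/2, LT = xy^2.

S(f_1,f_2): lcm = xy^2. S = 4/7y^3 - 7/2x^2 - 37/28y^2 - 11/2x + 3/4.
  reduce S modulo (f_1, f_2):
  remainder 4/7y^3 - 69/28y^2 + 38/7y - 99/28 ≠ 0; add g_3 = 4/7y^3 - 69/28y^2 + 38/7y - 99/28 to the basis.

The other S-polynomials (S(f_1,g_3), S(f_2,g_3)) all reduce to 0 modulo the current basis, so we have a Gröbner basis.
Inter-reduce: drop elements whose leading term is divisible by another's, tail-reduce, and make monic.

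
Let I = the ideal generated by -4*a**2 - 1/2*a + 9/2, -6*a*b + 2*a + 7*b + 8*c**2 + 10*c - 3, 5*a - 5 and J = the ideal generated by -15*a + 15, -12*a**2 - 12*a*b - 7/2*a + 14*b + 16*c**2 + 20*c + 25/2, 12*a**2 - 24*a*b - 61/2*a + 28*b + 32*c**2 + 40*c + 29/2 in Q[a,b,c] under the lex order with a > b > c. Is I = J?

Equality of ideals is decidable: compute both reduced Gröbner bases (unique for the ordering) and check whether they agree.
Buchberger on the first generating set:
f_1 = -4*a**2 - 1/2*a + 9/2, LT = a**2.
f_2 = -6*a*b + 2*a + 7*b + 8*c**2 + 10*c - 3, LT = a*b.
f_3 = 5*a - 5, LT = a.

S(f_1,f_2): lcm = a**2*b. S = 1/3*a**2 + 31/24*a*b + 4/3*a*c**2 + 5/3*a*c - 1/2*a - 9/8*b.
  leading term a**2: subtract (-1/12)·f_1 from 1/3*a**2 + 31/24*a*b + 4/3*a*c**2 + 5/3*a*c - 1/2*a - 9/8*b → 31/24*a*b + 4/3*a*c**2 + 5/3*a*c - 13/24*a - 9/8*b + 3/8
  leading term a*b: subtract (-31/144)·f_2 from 31/24*a*b + 4/3*a*c**2 + 5/3*a*c - 13/24*a - 9/8*b + 3/8 → 4/3*a*c**2 + 5/3*a*c - 1/9*a + 55/144*b + 31/18*c**2 + 155/72*c - 13/48
  leading term a*c**2: subtract (4/15*c**2)·f_3 from 4/3*a*c**2 + 5/3*a*c - 1/9*a + 55/144*b + 31/18*c**2 + 155/72*c - 13/48 → 5/3*a*c - 1/9*a + 55/144*b + 55/18*c**2 + 155/72*c - 13/48
  leading term a*c: subtract (1/3*c)·f_3 from 5/3*a*c - 1/9*a + 55/144*b + 55/18*c**2 + 155/72*c - 13/48 → -1/9*a + 55/144*b + 55/18*c**2 + 275/72*c - 13/48
  leading term a: subtract (-1/45)·f_3 from -1/9*a + 55/144*b + 55/18*c**2 + 275/72*c - 13/48 → 55/144*b + 55/18*c**2 + 275/72*c - 55/144
  leading term b: no divisor's leading term divides it; move 55/144*b to the remainder.
  leading term c**2: no divisor's leading term divides it; move 55/18*c**2 to the remainder.
  leading term c: no divisor's leading term divides it; move 275/72*c to the remainder.
  leading term 1: no divisor's leading term divides it; move -55/144 to the remainder.
  remainder 55/144*b + 55/18*c**2 + 275/72*c - 55/144 ≠ 0; add g_4 = 55/144*b + 55/18*c**2 + 275/72*c - 55/144 to the basis.

The other S-polynomials (S(f_1,f_3), S(f_2,f_3), S(f_1,g_4), S(f_2,g_4), S(f_3,g_4)) all reduce to 0 modulo the current basis, so we have a Gröbner basis.
Inter-reduce: drop elements whose leading term is divisible by another's, tail-reduce, and make monic.
Reduced Gröbner basis: {a - 1, b + 8*c**2 + 10*c - 1}.

Buchberger on the second generating set:
h_1 = -15*a + 15, LT = a.
h_2 = -12*a**2 - 12*a*b - 7/2*a + 14*b + 16*c**2 + 20*c + 25/2, LT = a**2.
h_3 = 12*a**2 - 24*a*b - 61/2*a + 28*b + 32*c**2 + 40*c + 29/2, LT = a**2.

S(h_1,h_2): lcm = a**2. S = -a*b - 31/24*a + 7/6*b + 4/3*c**2 + 5/3*c + 25/24.
  leading term a*b: subtract (1/15*b)·h_1 from -a*b - 31/24*a + 7/6*b + 4/3*c**2 + 5/3*c + 25/24 → -31/24*a + 1/6*b + 4/3*c**2 + 5/3*c + 25/24
  leading term a: subtract (31/360)·h_1 from -31/24*a + 1/6*b + 4/3*c**2 + 5/3*c + 25/24 → 1/6*b + 4/3*c**2 + 5/3*c - 1/4
  leading term b: no divisor's leading term divides it; move 1/6*b to the remainder.
  leading term c**2: no divisor's leading term divides it; move 4/3*c**2 to the remainder.
  leading term c: no divisor's leading term divides it; move 5/3*c to the remainder.
  leading term 1: no divisor's leading term divides it; move -1/4 to the remainder.
  remainder 1/6*b + 4/3*c**2 + 5/3*c - 1/4 ≠ 0; add k_4 = 1/6*b + 4/3*c**2 + 5/3*c - 1/4 to the basis.

S(h_1,h_3): lcm = a**2. S = 2*a*b + 37/24*a - 7/3*b - 8/3*c**2 - 10/3*c - 29/24.
  leading term a*b: subtract (-2/15*b)·h_1 from 2*a*b + 37/24*a - 7/3*b - 8/3*c**2 - 10/3*c - 29/24 → 37/24*a - 1/3*b - 8/3*c**2 - 10/3*c - 29/24
  leading term a: subtract (-37/360)·h_1 from 37/24*a - 1/3*b - 8/3*c**2 - 10/3*c - 29/24 → -1/3*b - 8/3*c**2 - 10/3*c + 1/3
  leading term b: subtract (-2)·k_4 from -1/3*b - 8/3*c**2 - 10/3*c + 1/3 → -1/6
  leading term 1: no divisor's leading term divides it; move -1/6 to the remainder.
  remainder -1/6 ≠ 0; add k_5 = -1/6 to the basis.

The other S-polynomials (S(h_2,h_3), S(h_1,k_4), S(h_2,k_4), S(h_3,k_4), S(h_1,k_5), S(h_2,k_5), S(h_3,k_5), S(k_4,k_5)) all reduce to 0 modulo the current basis, so we have a Gröbner basis.
Inter-reduce: drop elements whose leading term is divisible by another's, tail-reduce, and make monic.
Reduced Gröbner basis: {1}.

These differ, so the ideals are not equal.

No, the ideals differ.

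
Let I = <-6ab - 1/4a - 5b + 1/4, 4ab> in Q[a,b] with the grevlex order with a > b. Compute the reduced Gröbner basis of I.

f_1 = -6ab - 1/4a - 5b + 1/4, LT = ab.
f_2 = 4ab, LT = ab.

S(f_1,f_2): lcm = ab. S = 1/24a + 5/6b - 1/24.
  leading term a: no divisor's leading term divides it; move 1/24a to the remainder.
  leading term b: no divisor's leading term divides it; move 5/6b to the remainder.
  leading term 1: no divisor's leading term divides it; move -1/24 to the remainder.
  remainder 1/24a + 5/6b - 1/24 ≠ 0; add g_3 = 1/24a + 5/6b - 1/24 to the basis.

S(f_1,g_3): lcm = ab. S = -20b^2 + 1/24a + 11/6b - 1/24.
  leading term b^2: no divisor's leading term divides it; move -20b^2 to the remainder.
  leading term a: subtract (1)·g_3 from 1/24a + 11/6b - 1/24 → b
  leading term b: no divisor's leading term divides it; move b to the remainder.
  remainder -20b^2 + b ≠ 0; add g_4 = -20b^2 + b to the basis.

S(f_2,g_3): lcm = ab. S = -20b^2 + b.
  leading term b^2: subtract (1)·g_4 from -20b^2 + b → 0
  remainder 0.

S(f_1,g_4): lcm = ab^2. S = 11/120ab + 5/6b^2 - 1/24b.
  leading term ab: subtract (-11/720)·f_1 from 11/120ab + 5/6b^2 - 1/24b → 5/6b^2 - 11/2880a - 17/144b + 11/2880
  leading term b^2: subtract (-1/24)·g_4 from 5/6b^2 - 11/2880a - 17/144b + 11/2880 → -11/2880a - 11/144b + 11/2880
  leading term a: subtract (-11/120)·g_3 from -11/2880a - 11/144b + 11/2880 → 0
  remainder 0.

S(f_2,g_4): lcm = ab^2. S = 1/20ab.
  leading term ab: subtract (-1/120)·f_1 from 1/20ab → -1/480a - 1/24b + 1/480
  leading term a: subtract (-1/20)·g_3 from -1/480a - 1/24b + 1/480 → 0
  remainder 0.

S(g_3,g_4): leading monomials are coprime, so the S-polynomial reduces to 0 (Buchberger's first criterion).
Every S-polynomial of the final basis reduces to 0, so we have a Gröbner basis.
Inter-reduce: drop elements whose leading term is divisible by another's, tail-reduce, and make monic.

G = {b^2 - 1/20b, a + 20b - 1}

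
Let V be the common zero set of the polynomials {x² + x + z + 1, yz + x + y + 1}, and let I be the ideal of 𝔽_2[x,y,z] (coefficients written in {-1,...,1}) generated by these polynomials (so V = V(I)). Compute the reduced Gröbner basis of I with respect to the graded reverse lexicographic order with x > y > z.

G = {x² + x + z + 1, yz + x + y + 1}

The reduced Gröbner basis is the canonical form of the ideal for this ordering.

f_1 = x² + x + z + 1, LT = x².
f_2 = yz + x + y + 1, LT = yz.

The S-polynomials (S(f_1,f_2)) all reduce to 0 modulo the current basis, so we have a Gröbner basis.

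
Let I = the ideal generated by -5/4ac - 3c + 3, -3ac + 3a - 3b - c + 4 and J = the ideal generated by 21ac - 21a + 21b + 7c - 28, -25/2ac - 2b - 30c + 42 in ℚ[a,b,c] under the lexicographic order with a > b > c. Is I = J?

No, the ideals differ.

For a fixed monomial order, each ideal has a unique reduced Gröbner basis; comparing bases decides equality.
Buchberger on the first generating set:
f_1 = -5/4ac - 3c + 3, LT = ac.
f_2 = -3ac + 3a - 3b - c + 4, LT = ac.

S(f_1,f_2): lcm = ac. S = a - b + 31/15c - 16/15.
  leading term a: no divisor's leading term divides it; move a to the remainder.
  leading term b: no divisor's leading term divides it; move -b to the remainder.
  leading term c: no divisor's leading term divides it; move 31/15c to the remainder.
  leading term 1: no divisor's leading term divides it; move -16/15 to the remainder.
  remainder a - b + 31/15c - 16/15 ≠ 0; add g_3 = a - b + 31/15c - 16/15 to the basis.

S(f_1,g_3): lcm = ac. S = bc - 31/15c² + 52/15c - 12/5.
  leading term bc: no divisor's leading term divides it; move bc to the remainder.
  leading term c²: no divisor's leading term divides it; move -31/15c² to the remainder.
  leading term c: no divisor's leading term divides it; move 52/15c to the remainder.
  leading term 1: no divisor's leading term divides it; move -12/5 to the remainder.
  remainder bc - 31/15c² + 52/15c - 12/5 ≠ 0; add g_4 = bc - 31/15c² + 52/15c - 12/5 to the basis.

The other S-polynomials (S(f_2,g_3), S(f_1,g_4), S(f_2,g_4), S(g_3,g_4)) all reduce to 0 modulo the current basis, so we have a Gröbner basis.
Inter-reduce: drop elements whose leading term is divisible by another's, tail-reduce, and make monic.
Reduced Gröbner basis: {a - b + 31/15c - 16/15, bc - 31/15c² + 52/15c - 12/5}.

Buchberger on the second generating set:
h_1 = 21ac - 21a + 21b + 7c - 28, LT = ac.
h_2 = -25/2ac - 2b - 30c + 42, LT = ac.

S(h_1,h_2): lcm = ac. S = -a + 21/25b - 31/15c + 152/75.
  leading term a: no divisor's leading term divides it; move -a to the remainder.
  leading term b: no divisor's leading term divides it; move 21/25b to the remainder.
  leading term c: no divisor's leading term divides it; move -31/15c to the remainder.
  leading term 1: no divisor's leading term divides it; move 152/75 to the remainder.
  remainder -a + 21/25b - 31/15c + 152/75 ≠ 0; add k_3 = -a + 21/25b - 31/15c + 152/75 to the basis.

S(h_1,k_3): lcm = ac. S = -a + 21/25bc + b - 31/15c² + 59/25c - 4/3.
  leading term a: subtract (1)·k_3 from -a + 21/25bc + b - 31/15c² + 59/25c - 4/3 → 21/25bc + 4/25b - 31/15c² + 332/75c - 84/25
  leading term bc: no divisor's leading term divides it; move 21/25bc to the remainder.
  leading term b: no divisor's leading term divides it; move 4/25b to the remainder.
  leading term c²: no divisor's leading term divides it; move -31/15c² to the remainder.
  leading term c: no divisor's leading term divides it; move 332/75c to the remainder.
  leading term 1: no divisor's leading term divides it; move -84/25 to the remainder.
  remainder 21/25bc + 4/25b - 31/15c² + 332/75c - 84/25 ≠ 0; add k_4 = 21/25bc + 4/25b - 31/15c² + 332/75c - 84/25 to the basis.

The other S-polynomials (S(h_2,k_3), S(h_1,k_4), S(h_2,k_4), S(k_3,k_4)) all reduce to 0 modulo the current basis, so we have a Gröbner basis.
Inter-reduce: drop elements whose leading term is divisible by another's, tail-reduce, and make monic.
Reduced Gröbner basis: {a - 21/25b + 31/15c - 152/75, bc + 4/21b - 155/63c² + 332/63c - 4}.

These differ, so the ideals are not equal.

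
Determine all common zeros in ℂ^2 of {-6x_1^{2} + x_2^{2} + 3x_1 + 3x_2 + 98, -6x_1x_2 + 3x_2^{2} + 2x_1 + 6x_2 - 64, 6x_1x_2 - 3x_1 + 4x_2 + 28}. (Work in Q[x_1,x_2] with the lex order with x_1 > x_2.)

{(-4, 2)}

Compute a lex Gröbner basis by Buchberger's algorithm.
f_1 = -6x_1^{2} + 3x_1 + x_2^{2} + 3x_2 + 98, LT = x_1^{2}.
f_2 = -6x_1x_2 + 2x_1 + 3x_2^{2} + 6x_2 - 64, LT = x_1x_2.
f_3 = 6x_1x_2 - 3x_1 + 4x_2 + 28, LT = x_1x_2.

S(f_1,f_2): lcm = x_1^{2}x_2. S = \tfrac{1}{3}x_1^{2} + \tfrac{1}{2}x_1x_2^{2} + \tfrac{1}{2}x_1x_2 - \tfrac{32}{3}x_1 - \tfrac{1}{6}x_2^{3} - \tfrac{1}{2}x_2^{2} - \tfrac{49}{3}x_2.
  reduce S modulo (f_1, f_2, f_3):
  remainder -\tfrac{185}{18}x_1 + \tfrac{1}{12}x_2^{3} + \tfrac{7}{18}x_2^{2} - \tfrac{125}{6}x_2 - \tfrac{5}{3} ≠ 0; add h_4 = -\tfrac{185}{18}x_1 + \tfrac{1}{12}x_2^{3} + \tfrac{7}{18}x_2^{2} - \tfrac{125}{6}x_2 - \tfrac{5}{3} to the basis.

S(f_1,f_3): lcm = x_1^{2}x_2. S = \tfrac{1}{2}x_1^{2} - \tfrac{7}{6}x_1x_2 - \tfrac{14}{3}x_1 - \tfrac{1}{6}x_2^{3} - \tfrac{1}{2}x_2^{2} - \tfrac{49}{3}x_2.
  reduce S modulo (f_1, f_2, f_3, h_4):
  remainder -\tfrac{913}{4440}x_2^{3} - \tfrac{7871}{6660}x_2^{2} - \tfrac{1667}{222}x_2 + \tfrac{7123}{333} ≠ 0; add h_5 = -\tfrac{913}{4440}x_2^{3} - \tfrac{7871}{6660}x_2^{2} - \tfrac{1667}{222}x_2 + \tfrac{7123}{333} to the basis.

S(f_2,f_3): lcm = x_1x_2. S = \tfrac{1}{6}x_1 - \tfrac{1}{2}x_2^{2} - \tfrac{5}{3}x_2 + 6.
  reduce S modulo (f_1, f_2, f_3, h_4, h_5):
  remainder -\tfrac{2747}{5478}x_2^{2} - \tfrac{11251}{5478}x_2 + \tfrac{16745}{2739} ≠ 0; add h_6 = -\tfrac{2747}{5478}x_2^{2} - \tfrac{11251}{5478}x_2 + \tfrac{16745}{2739} to the basis.

S(f_1,h_4): lcm = x_1^{2}. S = \tfrac{3}{370}x_1x_2^{3} + \tfrac{7}{185}x_1x_2^{2} - \tfrac{75}{37}x_1x_2 - \tfrac{49}{74}x_1 - \tfrac{1}{6}x_2^{2} - \tfrac{1}{2}x_2 - \tfrac{49}{3}.
  reduce S modulo (f_1, f_2, f_3, h_4, h_5, h_6):
  remainder \tfrac{182384347}{30096132}x_2 - \tfrac{182384347}{15048066} ≠ 0; add h_7 = \tfrac{182384347}{30096132}x_2 - \tfrac{182384347}{15048066} to the basis.

The other S-polynomials (S(f_2,h_4), S(f_3,h_4), S(f_1,h_5), S(f_2,h_5), S(f_3,h_5), S(h_4,h_5), S(f_1,h_6), S(f_2,h_6), S(f_3,h_6), S(h_4,h_6), S(h_5,h_6), S(f_1,h_7), S(f_2,h_7), S(f_3,h_7), S(h_4,h_7), S(h_5,h_7), S(h_6,h_7)) all reduce to 0 modulo the current basis, so we have a Gröbner basis.
Inter-reduce: drop elements whose leading term is divisible by another's, tail-reduce, and make monic.
Reduced Gröbner basis: {x_1 + 4, x_2 - 2}.

Elimination: the polynomial x_2 - 2 lies in the elimination ideal for x_2, so x_2 ∈ {2}. For each such x_2, the remaining basis elements (now univariate) give the rest of the solution.
  x_2 = 2: the earlier basis element becomes x_1 + 4 = 0, giving x_1 = -4 — point (-4, 2).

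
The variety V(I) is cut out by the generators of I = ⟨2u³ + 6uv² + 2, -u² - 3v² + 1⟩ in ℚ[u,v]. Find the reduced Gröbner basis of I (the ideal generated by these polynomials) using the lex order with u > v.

G = {u + 1, v²}

f_1 = 2u³ + 6uv² + 2, LT = u³.
f_2 = -u² - 3v² + 1, LT = u².

S(f_1,f_2): lcm = u³. S = u + 1.
  leading term u: no divisor's leading term divides it; move u to the remainder.
  leading term 1: no divisor's leading term divides it; move 1 to the remainder.
  remainder u + 1 ≠ 0; add g_3 = u + 1 to the basis.

S(f_2,g_3): lcm = u². S = -u + 3v² - 1.
  leading term u: subtract (-1)·g_3 from -u + 3v² - 1 → 3v²
  leading term v²: no divisor's leading term divides it; move 3v² to the remainder.
  remainder 3v² ≠ 0; add g_4 = 3v² to the basis.

The other S-polynomials (S(f_1,g_3), S(f_1,g_4), S(f_2,g_4), S(g_3,g_4)) all reduce to 0 modulo the current basis, so we have a Gröbner basis.
Inter-reduce: drop elements whose leading term is divisible by another's, tail-reduce, and make monic.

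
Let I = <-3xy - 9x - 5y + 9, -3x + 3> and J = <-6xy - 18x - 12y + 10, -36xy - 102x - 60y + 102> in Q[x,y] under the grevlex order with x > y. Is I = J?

Two ideals are equal iff their reduced Gröbner bases coincide (the reduced basis is unique for a fixed ordering).
Buchberger on the first generating set:
f_1 = -3xy - 9x - 5y + 9, LT = xy.
f_2 = -3x + 3, LT = x.

S(f_1,f_2): lcm = xy. S = 3x + 8/3y - 3.
  leading term x: subtract (-1)·f_2 from 3x + 8/3y - 3 → 8/3y
  leading term y: no divisor's leading term divides it; move 8/3y to the remainder.
  remainder 8/3y ≠ 0; add g_3 = 8/3y to the basis.

S(f_1,g_3): lcm = xy. S = 3x + 5/3y - 3.
  leading term x: subtract (-1)·f_2 from 3x + 5/3y - 3 → 5/3y
  leading term y: subtract (5/8)·g_3 from 5/3y → 0
  remainder 0.

S(f_2,g_3): leading monomials are coprime, so the S-polynomial reduces to 0 (Buchberger's first criterion).
Every S-polynomial of the final basis reduces to 0, so we have a Gröbner basis.
Inter-reduce: drop elements whose leading term is divisible by another's, tail-reduce, and make monic.
Reduced Gröbner basis: {x - 1, y}.

Buchberger on the second generating set:
h_1 = -6xy - 18x - 12y + 10, LT = xy.
h_2 = -36xy - 102x - 60y + 102, LT = xy.

S(h_1,h_2): lcm = xy. S = 1/6x + 1/3y + 7/6.
  leading term x: no divisor's leading term divides it; move 1/6x to the remainder.
  leading term y: no divisor's leading term divides it; move 1/3y to the remainder.
  leading term 1: no divisor's leading term divides it; move 7/6 to the remainder.
  remainder 1/6x + 1/3y + 7/6 ≠ 0; add k_3 = 1/6x + 1/3y + 7/6 to the basis.

S(h_1,k_3): lcm = xy. S = -2y^2 + 3x - 5y - 5/3.
  leading term y^2: no divisor's leading term divides it; move -2y^2 to the remainder.
  leading term x: subtract (18)·k_3 from 3x - 5y - 5/3 → -11y - 68/3
  leading term y: no divisor's leading term divides it; move -11y to the remainder.
  leading term 1: no divisor's leading term divides it; move -68/3 to the remainder.
  remainder -2y^2 - 11y - 68/3 ≠ 0; add k_4 = -2y^2 - 11y - 68/3 to the basis.

S(h_2,k_3): lcm = xy. S = -2y^2 + 17/6x - 16/3y - 17/6.
  leading term y^2: subtract (1)·k_4 from -2y^2 + 17/6x - 16/3y - 17/6 → 17/6x + 17/3y + 119/6
  leading term x: subtract (17)·k_3 from 17/6x + 17/3y + 119/6 → 0
  remainder 0.

S(h_1,k_4): lcm = xy^2. S = -5/2xy + 2y^2 - 34/3x - 5/3y.
  leading term xy: subtract (5/12)·h_1 from -5/2xy + 2y^2 - 34/3x - 5/3y → 2y^2 - 23/6x + 10/3y - 25/6
  leading term y^2: subtract (-1)·k_4 from 2y^2 - 23/6x + 10/3y - 25/6 → -23/6x - 23/3y - 161/6
  leading term x: subtract (-23)·k_3 from -23/6x - 23/3y - 161/6 → 0
  remainder 0.

S(h_2,k_4): lcm = xy^2. S = -8/3xy + 5/3y^2 - 34/3x - 17/6y.
  leading term xy: subtract (4/9)·h_1 from -8/3xy + 5/3y^2 - 34/3x - 17/6y → 5/3y^2 - 10/3x + 5/2y - 40/9
  leading term y^2: subtract (-5/6)·k_4 from 5/3y^2 - 10/3x + 5/2y - 40/9 → -10/3x - 20/3y - 70/3
  leading term x: subtract (-20)·k_3 from -10/3x - 20/3y - 70/3 → 0
  remainder 0.

S(k_3,k_4): leading monomials are coprime, so the S-polynomial reduces to 0 (Buchberger's first criterion).
Every S-polynomial of the final basis reduces to 0, so we have a Gröbner basis.
Inter-reduce: drop elements whose leading term is divisible by another's, tail-reduce, and make monic.
Reduced Gröbner basis: {y^2 + 11/2y + 34/3, x + 2y + 7}.

The bases are distinct; the ideals are different.

No, the ideals differ.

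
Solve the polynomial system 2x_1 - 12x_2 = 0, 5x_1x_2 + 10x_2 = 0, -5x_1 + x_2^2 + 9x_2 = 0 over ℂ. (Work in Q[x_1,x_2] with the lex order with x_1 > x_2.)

{(0, 0)}

Compute a lex Gröbner basis by Buchberger's algorithm.
f_1 = 2x_1 - 12x_2, LT = x_1.
f_2 = 5x_1x_2 + 10x_2, LT = x_1x_2.
f_3 = -5x_1 + x_2^2 + 9x_2, LT = x_1.

S(f_1,f_2): lcm = x_1x_2. S = -6x_2^2 - 2x_2.
  leading term x_2^2: no divisor's leading term divides it; move -6x_2^2 to the remainder.
  leading term x_2: no divisor's leading term divides it; move -2x_2 to the remainder.
  remainder -6x_2^2 - 2x_2 ≠ 0; add h_4 = -6x_2^2 - 2x_2 to the basis.

S(f_1,f_3): lcm = x_1. S = 1/5x_2^2 - 21/5x_2.
  leading term x_2^2: subtract (-1/30)·h_4 from 1/5x_2^2 - 21/5x_2 → -64/15x_2
  leading term x_2: no divisor's leading term divides it; move -64/15x_2 to the remainder.
  remainder -64/15x_2 ≠ 0; add h_5 = -64/15x_2 to the basis.

S(f_2,f_3): lcm = x_1x_2. S = 1/5x_2^3 + 9/5x_2^2 + 2x_2.
  leading term x_2^3: subtract (-1/30x_2)·h_4 from 1/5x_2^3 + 9/5x_2^2 + 2x_2 → 26/15x_2^2 + 2x_2
  leading term x_2^2: subtract (-13/45)·h_4 from 26/15x_2^2 + 2x_2 → 64/45x_2
  leading term x_2: subtract (-1/3)·h_5 from 64/45x_2 → 0
  remainder 0.

S(f_1,h_4): leading monomials are coprime, so the S-polynomial reduces to 0 (Buchberger's first criterion).
S(f_2,h_4): lcm = x_1x_2^2. S = -1/3x_1x_2 + 2x_2^2.
  leading term x_1x_2: subtract (-1/6x_2)·f_1 from -1/3x_1x_2 + 2x_2^2 → 0
  remainder 0.

S(f_3,h_4): leading monomials are coprime, so the S-polynomial reduces to 0 (Buchberger's first criterion).
S(f_1,h_5): leading monomials are coprime, so the S-polynomial reduces to 0 (Buchberger's first criterion).
S(f_2,h_5): lcm = x_1x_2. S = 2x_2.
  leading term x_2: subtract (-15/32)·h_5 from 2x_2 → 0
  remainder 0.

S(f_3,h_5): leading monomials are coprime, so the S-polynomial reduces to 0 (Buchberger's first criterion).
S(h_4,h_5): lcm = x_2^2. S = 1/3x_2.
  leading term x_2: subtract (-5/64)·h_5 from 1/3x_2 → 0
  remainder 0.

Every S-polynomial of the final basis reduces to 0, so we have a Gröbner basis.
Inter-reduce: drop elements whose leading term is divisible by another's, tail-reduce, and make monic.
Reduced Gröbner basis: {x_1, x_2}.

A lex Gröbner basis eliminates variables successively. Here x_2 depends only on x_2, with roots {0}; lifting each root through the earlier basis elements recovers the full solutions.
  x_2 = 0: the earlier basis element becomes x_1 = 0, giving x_1 = 0 — point (0, 0).
Each listed point satisfies every original equation (direct substitution).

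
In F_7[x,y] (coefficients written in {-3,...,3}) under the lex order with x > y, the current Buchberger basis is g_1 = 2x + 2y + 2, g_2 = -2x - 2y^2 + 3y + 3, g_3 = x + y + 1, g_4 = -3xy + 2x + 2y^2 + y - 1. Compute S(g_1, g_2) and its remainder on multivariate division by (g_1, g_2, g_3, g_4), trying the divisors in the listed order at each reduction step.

lcm(LM(g_1), LM(g_2)) = x.
S = (lcm/LT(g_1))·g_1 − (lcm/LT(g_2))·g_2 = -y^2 - y - 1.
Reduce S modulo (g_1, g_2, g_3, g_4) in that order:
  leading term y^2: no divisor's leading term divides it; move -y^2 to the remainder.
  leading term y: no divisor's leading term divides it; move -y to the remainder.
  leading term 1: no divisor's leading term divides it; move -1 to the remainder.
The remainder -y^2 - y - 1 is nonzero, so it would be added as the next basis element.

S(g_1, g_2) = -y^2 - y - 1; remainder on division = -y^2 - y - 1.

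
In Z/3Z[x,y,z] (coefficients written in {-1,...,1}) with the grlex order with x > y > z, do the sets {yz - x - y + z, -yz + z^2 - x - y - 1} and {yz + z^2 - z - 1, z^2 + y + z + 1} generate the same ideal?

No, the ideals differ.

Equality of ideals is decidable: compute both reduced Gröbner bases (unique for the ordering) and check whether they agree.
Buchberger on the first generating set:
f_1 = yz - x - y + z, LT = yz.
f_2 = -yz + z^2 - x - y - 1, LT = yz.

S(f_1,f_2): lcm = yz. S = z^2 + x + y + z - 1.
  reduce S modulo (f_1, f_2):
  remainder z^2 + x + y + z - 1 ≠ 0; add g_3 = z^2 + x + y + z - 1 to the basis.

S(f_1,g_3): lcm = yz^2. S = -xy - xz - y^2 + yz + z^2 + y.
  reduce S modulo (f_1, f_2, g_3):
  remainder -xy - xz - y^2 + y + z + 1 ≠ 0; add g_4 = -xy - xz - y^2 + y + z + 1 to the basis.

The other S-polynomials (S(f_2,g_3), S(f_1,g_4), S(f_2,g_4), S(g_3,g_4)) all reduce to 0 modulo the current basis, so we have a Gröbner basis.
Inter-reduce: drop elements whose leading term is divisible by another's, tail-reduce, and make monic.
Reduced Gröbner basis: {xy + xz + y^2 - y - z - 1, yz - x - y + z, z^2 + x + y + z - 1}.

Buchberger on the second generating set:
h_1 = yz + z^2 - z - 1, LT = yz.
h_2 = z^2 + y + z + 1, LT = z^2.

S(h_1,h_2): lcm = yz^2. S = z^3 - y^2 - yz - z^2 - y - z.
  reduce S modulo (h_1, h_2):
  remainder -y^2 - y - z + 1 ≠ 0; add k_3 = -y^2 - y - z + 1 to the basis.

The other S-polynomials (S(h_1,k_3), S(h_2,k_3)) all reduce to 0 modulo the current basis, so we have a Gröbner basis.
Inter-reduce: drop elements whose leading term is divisible by another's, tail-reduce, and make monic.
Reduced Gröbner basis: {y^2 + y + z - 1, yz - y + z + 1, z^2 + y + z + 1}.

Since the reduced bases disagree, the two ideals are not the same.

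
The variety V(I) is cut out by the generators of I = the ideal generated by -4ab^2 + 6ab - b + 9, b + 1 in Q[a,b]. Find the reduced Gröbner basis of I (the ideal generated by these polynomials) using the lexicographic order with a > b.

This is the nonlinear analogue of row-reducing a linear system.

f_1 = -4ab^2 + 6ab - b + 9, LT = ab^2.
f_2 = b + 1, LT = b.

S(f_1,f_2): lcm = ab^2. S = -5/2ab + 1/4b - 9/4.
  leading term ab: subtract (-5/2a)·f_2 from -5/2ab + 1/4b - 9/4 → 5/2a + 1/4b - 9/4
  leading term a: no divisor's leading term divides it; move 5/2a to the remainder.
  leading term b: subtract (1/4)·f_2 from 1/4b - 9/4 → -5/2
  leading term 1: no divisor's leading term divides it; move -5/2 to the remainder.
  remainder 5/2a - 5/2 ≠ 0; add g_3 = 5/2a - 5/2 to the basis.

S(f_1,g_3): lcm = ab^2. S = -3/2ab + b^2 + 1/4b - 9/4.
  leading term ab: subtract (-3/2a)·f_2 from -3/2ab + b^2 + 1/4b - 9/4 → 3/2a + b^2 + 1/4b - 9/4
  leading term a: subtract (3/5)·g_3 from 3/2a + b^2 + 1/4b - 9/4 → b^2 + 1/4b - 3/4
  leading term b^2: subtract (b)·f_2 from b^2 + 1/4b - 3/4 → -3/4b - 3/4
  leading term b: subtract (-3/4)·f_2 from -3/4b - 3/4 → 0
  remainder 0.

S(f_2,g_3): leading monomials are coprime, so the S-polynomial reduces to 0 (Buchberger's first criterion).
Every S-polynomial of the final basis reduces to 0, so we have a Gröbner basis.
Inter-reduce: drop elements whose leading term is divisible by another's, tail-reduce, and make monic.

G = {a - 1, b + 1}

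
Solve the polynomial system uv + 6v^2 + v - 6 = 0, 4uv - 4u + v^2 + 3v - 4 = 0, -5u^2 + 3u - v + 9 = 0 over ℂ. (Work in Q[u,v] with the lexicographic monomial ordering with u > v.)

Compute a lex Gröbner basis by Buchberger's algorithm.
f_1 = uv + 6v^2 + v - 6, LT = uv.
f_2 = 4uv - 4u + v^2 + 3v - 4, LT = uv.
f_3 = -5u^2 + 3u - v + 9, LT = u^2.

S(f_1,f_2): lcm = uv. S = u + 23/4v^2 + 1/4v - 5.
  reduce S modulo (f_1, f_2, f_3):
  remainder u + 23/4v^2 + 1/4v - 5 ≠ 0; add h_4 = u + 23/4v^2 + 1/4v - 5 to the basis.

S(f_1,f_3): lcm = u^2v. S = 6uv^2 + 8/5uv - 6u - 1/5v^2 + 9/5v.
  reduce S modulo (f_1, f_2, f_3, h_4):
  remainder -36v^3 + 187/10v^2 + 377/10v - 102/5 ≠ 0; add h_5 = -36v^3 + 187/10v^2 + 377/10v - 102/5 to the basis.

S(f_2,f_3): lcm = u^2v. S = -u^2 + 1/4uv^2 + 27/20uv - u - 1/5v^2 + 9/5v.
  reduce S modulo (f_1, f_2, f_3, h_4, h_5):
  remainder -31/240v^2 + 47/48v - 17/20 ≠ 0; add h_6 = -31/240v^2 + 47/48v - 17/20 to the basis.

S(f_1,h_4): lcm = uv. S = -23/4v^3 + 23/4v^2 + 6v - 6.
  reduce S modulo (f_1, f_2, f_3, h_4, h_5, h_6):
  remainder 38921/1860v - 38921/1860 ≠ 0; add h_7 = 38921/1860v - 38921/1860 to the basis.

The other S-polynomials (S(f_2,h_4), S(f_3,h_4), S(f_1,h_5), S(f_2,h_5), S(f_3,h_5), S(h_4,h_5), S(f_1,h_6), S(f_2,h_6), S(f_3,h_6), S(h_4,h_6), S(h_5,h_6), S(f_1,h_7), S(f_2,h_7), S(f_3,h_7), S(h_4,h_7), S(h_5,h_7), S(h_6,h_7)) all reduce to 0 modulo the current basis, so we have a Gröbner basis.
Inter-reduce: drop elements whose leading term is divisible by another's, tail-reduce, and make monic.
Reduced Gröbner basis: {u + 1, v - 1}.

Since the basis is lex-ordered, v - 1 is univariate in v. Its roots are {1}. Back-substituting each root into the other basis elements fixes the other coordinates.
  v = 1: the earlier basis element becomes u + 1 = 0, giving u = -1 — point (-1, 1).

{(-1, 1)}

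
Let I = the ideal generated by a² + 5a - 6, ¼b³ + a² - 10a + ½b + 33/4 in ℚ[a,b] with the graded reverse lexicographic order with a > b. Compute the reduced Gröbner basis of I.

G = {b³ - 60a + 2b + 57, a² + 5a - 6}

f_1 = a² + 5a - 6, LT = a².
f_2 = ¼b³ + a² - 10a + ½b + 33/4, LT = b³.

The S-polynomials (S(f_1,f_2)) all reduce to 0 modulo the current basis, so we have a Gröbner basis.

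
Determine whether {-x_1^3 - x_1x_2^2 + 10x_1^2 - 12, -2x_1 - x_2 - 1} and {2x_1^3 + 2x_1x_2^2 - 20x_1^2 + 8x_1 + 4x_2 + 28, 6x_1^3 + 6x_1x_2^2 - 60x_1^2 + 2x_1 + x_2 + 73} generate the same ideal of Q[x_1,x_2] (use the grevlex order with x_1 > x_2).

For a fixed monomial order, each ideal has a unique reduced Gröbner basis; comparing bases decides equality.
Buchberger on the first generating set:
f_1 = -x_1^3 - x_1x_2^2 + 10x_1^2 - 12, LT = x_1^3.
f_2 = -2x_1 - x_2 - 1, LT = x_1.

S(f_1,f_2): lcm = x_1^3. S = -1/2x_1^2x_2 + x_1x_2^2 - 21/2x_1^2 + 12.
  leading term x_1^2x_2: subtract (1/4x_1x_2)·f_2 from -1/2x_1^2x_2 + x_1x_2^2 - 21/2x_1^2 + 12 → 5/4x_1x_2^2 - 21/2x_1^2 + 1/4x_1x_2 + 12
  leading term x_1x_2^2: subtract (-5/8x_2^2)·f_2 from 5/4x_1x_2^2 - 21/2x_1^2 + 1/4x_1x_2 + 12 → -5/8x_2^3 - 21/2x_1^2 + 1/4x_1x_2 - 5/8x_2^2 + 12
  leading term x_2^3: no divisor's leading term divides it; move -5/8x_2^3 to the remainder.
  leading term x_1^2: subtract (21/4x_1)·f_2 from -21/2x_1^2 + 1/4x_1x_2 - 5/8x_2^2 + 12 → 11/2x_1x_2 - 5/8x_2^2 + 21/4x_1 + 12
  leading term x_1x_2: subtract (-11/4x_2)·f_2 from 11/2x_1x_2 - 5/8x_2^2 + 21/4x_1 + 12 → -27/8x_2^2 + 21/4x_1 - 11/4x_2 + 12
  leading term x_2^2: no divisor's leading term divides it; move -27/8x_2^2 to the remainder.
  leading term x_1: subtract (-21/8)·f_2 from 21/4x_1 - 11/4x_2 + 12 → -43/8x_2 + 75/8
  leading term x_2: no divisor's leading term divides it; move -43/8x_2 to the remainder.
  leading term 1: no divisor's leading term divides it; move 75/8 to the remainder.
  remainder -5/8x_2^3 - 27/8x_2^2 - 43/8x_2 + 75/8 ≠ 0; add g_3 = -5/8x_2^3 - 27/8x_2^2 - 43/8x_2 + 75/8 to the basis.

S(f_1,g_3): leading monomials are coprime, so the S-polynomial reduces to 0 (Buchberger's first criterion).
S(f_2,g_3): leading monomials are coprime, so the S-polynomial reduces to 0 (Buchberger's first criterion).
Every S-polynomial of the final basis reduces to 0, so we have a Gröbner basis.
Inter-reduce: drop elements whose leading term is divisible by another's, tail-reduce, and make monic.
Reduced Gröbner basis: {x_2^3 + 27/5x_2^2 + 43/5x_2 - 15, x_1 + 1/2x_2 + 1/2}.

Buchberger on the second generating set:
h_1 = 2x_1^3 + 2x_1x_2^2 - 20x_1^2 + 8x_1 + 4x_2 + 28, LT = x_1^3.
h_2 = 6x_1^3 + 6x_1x_2^2 - 60x_1^2 + 2x_1 + x_2 + 73, LT = x_1^3.

S(h_1,h_2): lcm = x_1^3. S = 11/3x_1 + 11/6x_2 + 11/6.
  leading term x_1: no divisor's leading term divides it; move 11/3x_1 to the remainder.
  leading term x_2: no divisor's leading term divides it; move 11/6x_2 to the remainder.
  leading term 1: no divisor's leading term divides it; move 11/6 to the remainder.
  remainder 11/3x_1 + 11/6x_2 + 11/6 ≠ 0; add k_3 = 11/3x_1 + 11/6x_2 + 11/6 to the basis.

S(h_1,k_3): lcm = x_1^3. S = -1/2x_1^2x_2 + x_1x_2^2 - 21/2x_1^2 + 4x_1 + 2x_2 + 14.
  leading term x_1^2x_2: subtract (-3/22x_1x_2)·k_3 from -1/2x_1^2x_2 + x_1x_2^2 - 21/2x_1^2 + 4x_1 + 2x_2 + 14 → 5/4x_1x_2^2 - 21/2x_1^2 + 1/4x_1x_2 + 4x_1 + 2x_2 + 14
  leading term x_1x_2^2: subtract (15/44x_2^2)·k_3 from 5/4x_1x_2^2 - 21/2x_1^2 + 1/4x_1x_2 + 4x_1 + 2x_2 + 14 → -5/8x_2^3 - 21/2x_1^2 + 1/4x_1x_2 - 5/8x_2^2 + 4x_1 + 2x_2 + 14
  leading term x_2^3: no divisor's leading term divides it; move -5/8x_2^3 to the remainder.
  leading term x_1^2: subtract (-63/22x_1)·k_3 from -21/2x_1^2 + 1/4x_1x_2 - 5/8x_2^2 + 4x_1 + 2x_2 + 14 → 11/2x_1x_2 - 5/8x_2^2 + 37/4x_1 + 2x_2 + 14
  leading term x_1x_2: subtract (3/2x_2)·k_3 from 11/2x_1x_2 - 5/8x_2^2 + 37/4x_1 + 2x_2 + 14 → -27/8x_2^2 + 37/4x_1 - 3/4x_2 + 14
  leading term x_2^2: no divisor's leading term divides it; move -27/8x_2^2 to the remainder.
  leading term x_1: subtract (111/44)·k_3 from 37/4x_1 - 3/4x_2 + 14 → -43/8x_2 + 75/8
  leading term x_2: no divisor's leading term divides it; move -43/8x_2 to the remainder.
  leading term 1: no divisor's leading term divides it; move 75/8 to the remainder.
  remainder -5/8x_2^3 - 27/8x_2^2 - 43/8x_2 + 75/8 ≠ 0; add k_4 = -5/8x_2^3 - 27/8x_2^2 - 43/8x_2 + 75/8 to the basis.

S(h_2,k_3): lcm = x_1^3. S = -1/2x_1^2x_2 + x_1x_2^2 - 21/2x_1^2 + 1/3x_1 + 1/6x_2 + 73/6.
  leading term x_1^2x_2: subtract (-3/22x_1x_2)·k_3 from -1/2x_1^2x_2 + x_1x_2^2 - 21/2x_1^2 + 1/3x_1 + 1/6x_2 + 73/6 → 5/4x_1x_2^2 - 21/2x_1^2 + 1/4x_1x_2 + 1/3x_1 + 1/6x_2 + 73/6
  leading term x_1x_2^2: subtract (15/44x_2^2)·k_3 from 5/4x_1x_2^2 - 21/2x_1^2 + 1/4x_1x_2 + 1/3x_1 + 1/6x_2 + 73/6 → -5/8x_2^3 - 21/2x_1^2 + 1/4x_1x_2 - 5/8x_2^2 + 1/3x_1 + 1/6x_2 + 73/6
  leading term x_2^3: subtract (1)·k_4 from -5/8x_2^3 - 21/2x_1^2 + 1/4x_1x_2 - 5/8x_2^2 + 1/3x_1 + 1/6x_2 + 73/6 → -21/2x_1^2 + 1/4x_1x_2 + 11/4x_2^2 + 1/3x_1 + 133/24x_2 + 67/24
  leading term x_1^2: subtract (-63/22x_1)·k_3 from -21/2x_1^2 + 1/4x_1x_2 + 11/4x_2^2 + 1/3x_1 + 133/24x_2 + 67/24 → 11/2x_1x_2 + 11/4x_2^2 + 67/12x_1 + 133/24x_2 + 67/24
  leading term x_1x_2: subtract (3/2x_2)·k_3 from 11/2x_1x_2 + 11/4x_2^2 + 67/12x_1 + 133/24x_2 + 67/24 → 67/12x_1 + 67/24x_2 + 67/24
  leading term x_1: subtract (67/44)·k_3 from 67/12x_1 + 67/24x_2 + 67/24 → 0
  remainder 0.

S(h_1,k_4): leading monomials are coprime, so the S-polynomial reduces to 0 (Buchberger's first criterion).
S(h_2,k_4): leading monomials are coprime, so the S-polynomial reduces to 0 (Buchberger's first criterion).
S(k_3,k_4): leading monomials are coprime, so the S-polynomial reduces to 0 (Buchberger's first criterion).
Every S-polynomial of the final basis reduces to 0, so we have a Gröbner basis.
Inter-reduce: drop elements whose leading term is divisible by another's, tail-reduce, and make monic.
Reduced Gröbner basis: {x_2^3 + 27/5x_2^2 + 43/5x_2 - 15, x_1 + 1/2x_2 + 1/2}.

These coincide, so the ideals are equal.

Yes, the ideals are equal.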